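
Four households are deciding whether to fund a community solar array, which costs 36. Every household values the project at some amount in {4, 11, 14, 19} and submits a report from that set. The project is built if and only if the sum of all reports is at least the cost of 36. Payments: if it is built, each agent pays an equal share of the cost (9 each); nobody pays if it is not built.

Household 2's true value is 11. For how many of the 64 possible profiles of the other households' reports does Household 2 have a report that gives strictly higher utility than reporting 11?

6

Others report (4, 4, 11): truth gives 0; report 19 gives 2 > 0. Violating.
Others report (4, 4, 14): truth gives 0; report 14 gives 2 > 0. Violating.
Others report (4, 11, 4): truth gives 0; report 19 gives 2 > 0. Violating.
Others report (4, 14, 4): truth gives 0; report 14 gives 2 > 0. Violating.
Others report (4, 4, 4): truth gives 0; no alternative beats it.
Others report (4, 4, 19): truth gives 2; no alternative beats it.
(Checking all 64 profiles: 6 have a profitable deviation, 58 do not.)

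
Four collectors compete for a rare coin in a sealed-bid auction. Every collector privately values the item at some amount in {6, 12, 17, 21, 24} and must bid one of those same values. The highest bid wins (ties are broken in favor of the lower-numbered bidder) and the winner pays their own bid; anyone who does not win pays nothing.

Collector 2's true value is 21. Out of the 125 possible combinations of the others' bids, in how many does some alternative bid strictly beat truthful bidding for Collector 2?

Others bid (6, 6, 6): truth gives 0; bid 12 gives 9 > 0. Violating.
Others bid (6, 6, 12): truth gives 0; bid 12 gives 9 > 0. Violating.
Others bid (6, 6, 17): truth gives 0; bid 17 gives 4 > 0. Violating.
Others bid (6, 12, 6): truth gives 0; bid 12 gives 9 > 0. Violating.
Others bid (6, 6, 21): truth gives 0; no alternative beats it.
Others bid (6, 6, 24): truth gives 0; no alternative beats it.
(Checking all 125 profiles: 18 have a profitable deviation, 107 do not.)

18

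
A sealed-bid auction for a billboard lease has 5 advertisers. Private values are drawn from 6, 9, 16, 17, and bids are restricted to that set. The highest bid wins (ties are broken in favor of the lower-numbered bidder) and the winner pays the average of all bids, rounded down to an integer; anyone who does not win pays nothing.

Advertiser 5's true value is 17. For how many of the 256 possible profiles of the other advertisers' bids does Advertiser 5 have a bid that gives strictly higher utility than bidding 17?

Others bid (6, 6, 6, 6): truth gives 9; bid 9 gives 11 > 9. Violating.
Others bid (6, 9, 9, 9): truth gives 7; bid 16 gives 8 > 7. Violating.
Others bid (9, 6, 9, 9): truth gives 7; bid 16 gives 8 > 7. Violating.
Others bid (9, 9, 6, 9): truth gives 7; bid 16 gives 8 > 7. Violating.
Others bid (6, 6, 6, 9): truth gives 9; no alternative beats it.
Others bid (6, 6, 6, 16): truth gives 7; no alternative beats it.
(Checking all 256 profiles: 5 have a profitable deviation, 251 do not.)

5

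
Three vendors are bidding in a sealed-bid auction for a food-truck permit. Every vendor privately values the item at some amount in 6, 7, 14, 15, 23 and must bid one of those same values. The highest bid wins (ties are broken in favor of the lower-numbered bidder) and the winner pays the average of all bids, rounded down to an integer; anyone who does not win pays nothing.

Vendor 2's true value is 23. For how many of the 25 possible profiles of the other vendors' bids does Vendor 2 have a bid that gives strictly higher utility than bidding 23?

Others bid (6, 6): truth gives 12; bid 7 gives 17 > 12. Violating.
Others bid (6, 7): truth gives 11; bid 7 gives 17 > 11. Violating.
Others bid (6, 14): truth gives 9; bid 14 gives 12 > 9. Violating.
Others bid (6, 15): truth gives 9; bid 15 gives 11 > 9. Violating.
Others bid (6, 23): truth gives 6; no alternative beats it.
Others bid (7, 23): truth gives 6; no alternative beats it.
(Checking all 25 profiles: 12 have a profitable deviation, 13 do not.)

12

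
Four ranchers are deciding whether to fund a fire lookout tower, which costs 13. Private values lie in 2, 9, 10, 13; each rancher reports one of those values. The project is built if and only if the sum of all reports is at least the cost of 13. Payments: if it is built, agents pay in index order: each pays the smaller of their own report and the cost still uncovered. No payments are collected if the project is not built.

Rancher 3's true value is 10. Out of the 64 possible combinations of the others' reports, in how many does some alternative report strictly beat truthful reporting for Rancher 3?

Others report (2, 2, 9): truth gives 1; report 2 gives 8 > 1. Violating.
Others report (2, 2, 10): truth gives 1; report 2 gives 8 > 1. Violating.
Others report (2, 2, 13): truth gives 1; report 2 gives 8 > 1. Violating.
Others report (2, 2, 2): truth gives 1; no alternative beats it.
Others report (2, 9, 2): truth gives 8; no alternative beats it.
(Checking all 64 profiles: 3 have a profitable deviation, 61 do not.)

3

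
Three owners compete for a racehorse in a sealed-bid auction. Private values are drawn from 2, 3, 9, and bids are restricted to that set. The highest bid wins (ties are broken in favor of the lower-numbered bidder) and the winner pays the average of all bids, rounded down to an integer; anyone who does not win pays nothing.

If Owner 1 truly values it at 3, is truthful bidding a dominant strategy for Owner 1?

Check each profile of the others' bids and compare truth against every alternative bid.
Others bid (2, 3): truth gives 1, best alternative gives 0.
Others bid (3, 2): truth gives 1, best alternative gives 0.
Others bid (2, 2): truth gives 1, best alternative gives 1.
Others bid (2, 9): truth gives 0, best alternative gives 0.
Others bid (3, 3): truth gives 0, best alternative gives 0.
Others bid (3, 9): truth gives 0, best alternative gives 0.
(Remaining 3 profiles checked similarly; truth is weakly best in each.)
In every case the truthful bid is at least as good as any alternative, so it is a dominant strategy.

Yes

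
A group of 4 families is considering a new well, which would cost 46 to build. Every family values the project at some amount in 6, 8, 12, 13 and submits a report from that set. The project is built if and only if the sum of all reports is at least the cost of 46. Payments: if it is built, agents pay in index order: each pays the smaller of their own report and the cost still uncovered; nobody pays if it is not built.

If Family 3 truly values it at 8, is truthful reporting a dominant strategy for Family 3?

Yes

Check each profile of the others' reports and compare truth against every alternative report.
Others report (6, 6, 6): truth gives 0, best alternative gives 0.
Others report (6, 6, 8): truth gives 0, best alternative gives 0.
Others report (6, 6, 12): truth gives 0, best alternative gives 0.
Others report (6, 6, 13): truth gives 0, best alternative gives 0.
Others report (6, 8, 6): truth gives 0, best alternative gives 0.
Others report (6, 8, 8): truth gives 0, best alternative gives 0.
(Remaining 58 profiles checked similarly; truth is weakly best in each.)
In every case the truthful report is at least as good as any alternative, so it is a dominant strategy.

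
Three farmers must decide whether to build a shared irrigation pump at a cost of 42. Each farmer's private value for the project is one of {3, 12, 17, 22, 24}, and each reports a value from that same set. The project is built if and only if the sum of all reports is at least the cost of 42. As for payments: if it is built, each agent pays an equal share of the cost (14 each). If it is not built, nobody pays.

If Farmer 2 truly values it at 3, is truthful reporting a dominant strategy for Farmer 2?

Yes

Check each profile of the others' reports and compare truth against every alternative report.
Others report (12, 22): truth gives 0, best alternative gives -11.
Others report (12, 24): truth gives 0, best alternative gives -11.
Others report (17, 17): truth gives 0, best alternative gives -11.
Others report (22, 12): truth gives 0, best alternative gives -11.
Others report (24, 12): truth gives 0, best alternative gives -11.
Others report (17, 22): truth gives -11, best alternative gives -11.
(Remaining 19 profiles checked similarly; truth is weakly best in each.)
In every case the truthful report is at least as good as any alternative, so it is a dominant strategy.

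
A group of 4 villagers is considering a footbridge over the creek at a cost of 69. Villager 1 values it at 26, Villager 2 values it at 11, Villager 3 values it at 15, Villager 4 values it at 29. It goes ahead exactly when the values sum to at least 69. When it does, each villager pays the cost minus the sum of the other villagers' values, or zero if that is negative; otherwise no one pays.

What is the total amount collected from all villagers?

34

Total value 81 ≥ cost 69, so it is built.
Villager 1: others sum to 55; max(0, 69 - 55) = 14.
Villager 2: others sum to 70; max(0, 69 - 70) = 0.
Villager 3: others sum to 66; max(0, 69 - 66) = 3.
Villager 4: others sum to 52; max(0, 69 - 52) = 17.
Total collected = 14 + 0 + 3 + 17 = 34.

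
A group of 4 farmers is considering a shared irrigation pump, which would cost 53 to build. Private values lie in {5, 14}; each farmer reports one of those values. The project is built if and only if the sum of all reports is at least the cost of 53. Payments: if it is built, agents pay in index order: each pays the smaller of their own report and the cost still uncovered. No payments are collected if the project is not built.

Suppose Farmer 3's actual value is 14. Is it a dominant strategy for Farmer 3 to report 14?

Yes

Check each profile of the others' reports and compare truth against every alternative report.
Others report (5, 5, 5): truth gives 0, best alternative gives 0.
Others report (5, 5, 14): truth gives 0, best alternative gives 0.
Others report (5, 14, 5): truth gives 0, best alternative gives 0.
Others report (5, 14, 14): truth gives 0, best alternative gives 0.
Others report (14, 5, 5): truth gives 0, best alternative gives 0.
Others report (14, 5, 14): truth gives 0, best alternative gives 0.
(Remaining 2 profiles checked similarly; truth is weakly best in each.)
In every case the truthful report is at least as good as any alternative, so it is a dominant strategy.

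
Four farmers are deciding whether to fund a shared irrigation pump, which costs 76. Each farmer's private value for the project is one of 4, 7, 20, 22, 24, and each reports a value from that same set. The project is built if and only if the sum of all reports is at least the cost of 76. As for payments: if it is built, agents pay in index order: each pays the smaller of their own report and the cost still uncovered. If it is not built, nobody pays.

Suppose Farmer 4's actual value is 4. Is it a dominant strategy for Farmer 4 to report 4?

Check each profile of the others' reports and compare truth against every alternative report.
Others report (22, 24, 24): truth gives 0, best alternative gives -2.
Others report (24, 22, 24): truth gives 0, best alternative gives -2.
Others report (24, 24, 22): truth gives 0, best alternative gives -2.
Others report (4, 4, 4): truth gives 0, best alternative gives 0.
Others report (4, 4, 7): truth gives 0, best alternative gives 0.
Others report (4, 4, 20): truth gives 0, best alternative gives 0.
(Remaining 119 profiles checked similarly; truth is weakly best in each.)
In every case the truthful report is at least as good as any alternative, so it is a dominant strategy.

Yes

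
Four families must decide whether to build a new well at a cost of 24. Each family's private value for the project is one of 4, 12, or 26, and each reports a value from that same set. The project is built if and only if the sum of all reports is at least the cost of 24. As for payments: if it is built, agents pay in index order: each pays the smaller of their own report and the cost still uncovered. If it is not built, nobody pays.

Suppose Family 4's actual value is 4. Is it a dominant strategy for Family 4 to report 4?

Check each profile of the others' reports and compare truth against every alternative report.
Others report (4, 4, 4): truth gives 0, best alternative gives -8.
Others report (4, 4, 26): truth gives 4, best alternative gives 4.
Others report (4, 12, 12): truth gives 4, best alternative gives 4.
Others report (4, 12, 26): truth gives 4, best alternative gives 4.
Others report (4, 26, 4): truth gives 4, best alternative gives 4.
Others report (4, 26, 12): truth gives 4, best alternative gives 4.
(Remaining 21 profiles checked similarly; truth is weakly best in each.)
In every case the truthful report is at least as good as any alternative, so it is a dominant strategy.

Yes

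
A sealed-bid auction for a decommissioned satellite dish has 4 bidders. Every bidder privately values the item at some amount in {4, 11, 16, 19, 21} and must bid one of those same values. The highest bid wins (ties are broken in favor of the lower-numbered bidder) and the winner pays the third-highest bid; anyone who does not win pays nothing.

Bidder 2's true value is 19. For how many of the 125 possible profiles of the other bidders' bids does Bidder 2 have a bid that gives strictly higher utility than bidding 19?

27

Others bid (4, 4, 21): truth gives 0; bid 21 gives 15 > 0. Violating.
Others bid (4, 11, 21): truth gives 0; bid 21 gives 8 > 0. Violating.
Others bid (4, 16, 21): truth gives 0; bid 21 gives 3 > 0. Violating.
Others bid (4, 21, 4): truth gives 0; bid 21 gives 15 > 0. Violating.
Others bid (4, 4, 4): truth gives 15; no alternative beats it.
Others bid (4, 4, 11): truth gives 15; no alternative beats it.
(Checking all 125 profiles: 27 have a profitable deviation, 98 do not.)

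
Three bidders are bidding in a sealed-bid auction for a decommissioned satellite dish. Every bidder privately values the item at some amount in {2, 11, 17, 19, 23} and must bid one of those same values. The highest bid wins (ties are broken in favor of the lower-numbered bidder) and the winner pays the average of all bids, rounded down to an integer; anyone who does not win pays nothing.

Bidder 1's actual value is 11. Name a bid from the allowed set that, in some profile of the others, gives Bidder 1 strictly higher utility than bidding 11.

2

Suppose Bidder 2 bids 2 and Bidder 3 bids 2.
Bid 11: wins, pays 5, utility 11 - 5 = 6.
Bid 2: wins, pays 2, utility 11 - 2 = 9.
So bidding 2 beats truth here (9 > 6).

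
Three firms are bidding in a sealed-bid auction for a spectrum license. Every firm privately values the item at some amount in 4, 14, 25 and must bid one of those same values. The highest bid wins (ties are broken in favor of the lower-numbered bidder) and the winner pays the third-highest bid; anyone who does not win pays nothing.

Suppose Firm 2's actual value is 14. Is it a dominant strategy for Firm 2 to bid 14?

Consider the case where Firm 1 bids 4 and Firm 3 bids 25.
Truthful bid 14: loses, pays 0, utility 0.
Bid 25 instead: wins, pays 4, utility 14 - 4 = 10.
Since 10 > 0, bidding 25 is strictly better here, so truthful bidding is not dominant.

No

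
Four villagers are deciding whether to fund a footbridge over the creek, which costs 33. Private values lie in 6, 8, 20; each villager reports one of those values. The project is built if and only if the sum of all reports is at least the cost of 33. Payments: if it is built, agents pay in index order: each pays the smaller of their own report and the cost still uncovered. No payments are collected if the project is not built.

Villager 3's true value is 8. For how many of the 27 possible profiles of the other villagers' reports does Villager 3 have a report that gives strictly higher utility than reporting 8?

Others report (6, 6, 20): truth gives 0; report 6 gives 2 > 0. Violating.
Others report (6, 8, 20): truth gives 0; report 6 gives 2 > 0. Violating.
Others report (6, 20, 6): truth gives 1; report 6 gives 2 > 1. Violating.
Others report (6, 20, 8): truth gives 1; report 6 gives 2 > 1. Violating.
Others report (6, 6, 6): truth gives 0; no alternative beats it.
Others report (6, 6, 8): truth gives 0; no alternative beats it.
(Checking all 27 profiles: 10 have a profitable deviation, 17 do not.)

10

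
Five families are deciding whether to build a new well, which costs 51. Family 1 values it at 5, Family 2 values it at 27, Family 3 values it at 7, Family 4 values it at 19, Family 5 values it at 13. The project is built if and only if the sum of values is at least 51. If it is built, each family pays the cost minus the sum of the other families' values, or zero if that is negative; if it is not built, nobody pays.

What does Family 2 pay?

7

Total value 71 ≥ cost 51, so the project is built.
The other families' values sum to 44.
Cost minus that sum is 51 - 44 = 7.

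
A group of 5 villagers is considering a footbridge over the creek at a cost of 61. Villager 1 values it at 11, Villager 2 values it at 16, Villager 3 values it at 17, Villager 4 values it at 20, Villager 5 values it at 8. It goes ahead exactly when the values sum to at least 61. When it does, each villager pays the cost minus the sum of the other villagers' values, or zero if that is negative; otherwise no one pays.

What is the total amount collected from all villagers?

20

Total value 72 ≥ cost 61, so it is built.
Villager 1: others sum to 61; max(0, 61 - 61) = 0.
Villager 2: others sum to 56; max(0, 61 - 56) = 5.
Villager 3: others sum to 55; max(0, 61 - 55) = 6.
Villager 4: others sum to 52; max(0, 61 - 52) = 9.
Villager 5: others sum to 64; max(0, 61 - 64) = 0.
Total collected = 0 + 5 + 6 + 9 + 0 = 20.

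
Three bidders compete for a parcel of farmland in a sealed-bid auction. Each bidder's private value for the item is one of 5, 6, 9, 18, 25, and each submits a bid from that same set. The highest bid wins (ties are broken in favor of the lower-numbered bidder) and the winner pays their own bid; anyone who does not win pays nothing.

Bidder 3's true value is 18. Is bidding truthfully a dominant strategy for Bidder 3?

No

Consider the case where Bidder 1 bids 5 and Bidder 2 bids 5.
Truthful bid 18: wins, pays 18, utility 18 - 18 = 0.
Bid 6 instead: wins, pays 6, utility 18 - 6 = 12.
Since 12 > 0, bidding 6 is strictly better here, so truthful bidding is not dominant.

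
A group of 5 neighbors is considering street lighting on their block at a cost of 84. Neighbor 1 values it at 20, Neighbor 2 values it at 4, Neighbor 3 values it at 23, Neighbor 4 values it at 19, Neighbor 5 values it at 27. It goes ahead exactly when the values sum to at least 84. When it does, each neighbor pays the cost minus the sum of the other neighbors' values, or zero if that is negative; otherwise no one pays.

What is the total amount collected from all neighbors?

Total value 93 ≥ cost 84, so it is built.
Neighbor 1: others sum to 73; max(0, 84 - 73) = 11.
Neighbor 2: others sum to 89; max(0, 84 - 89) = 0.
Neighbor 3: others sum to 70; max(0, 84 - 70) = 14.
Neighbor 4: others sum to 74; max(0, 84 - 74) = 10.
Neighbor 5: others sum to 66; max(0, 84 - 66) = 18.
Total collected = 11 + 0 + 14 + 10 + 18 = 53.

53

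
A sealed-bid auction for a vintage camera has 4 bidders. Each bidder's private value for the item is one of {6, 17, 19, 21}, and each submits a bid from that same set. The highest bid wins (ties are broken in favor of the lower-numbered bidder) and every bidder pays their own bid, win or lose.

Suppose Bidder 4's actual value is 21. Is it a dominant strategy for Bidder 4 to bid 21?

No

Consider the case where Bidder 1 bids 6, Bidder 2 bids 6 and Bidder 3 bids 6.
Truthful bid 21: wins, pays 21, utility 21 - 21 = 0.
Bid 17 instead: wins, pays 17, utility 21 - 17 = 4.
Since 4 > 0, bidding 17 is strictly better here, so truthful bidding is not dominant.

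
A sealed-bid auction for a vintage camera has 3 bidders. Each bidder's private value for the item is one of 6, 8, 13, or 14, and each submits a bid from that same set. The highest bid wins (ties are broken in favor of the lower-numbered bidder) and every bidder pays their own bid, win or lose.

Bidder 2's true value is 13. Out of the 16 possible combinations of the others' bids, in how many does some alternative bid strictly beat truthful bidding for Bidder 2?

12

Others bid (6, 6): truth gives 0; bid 8 gives 5 > 0. Violating.
Others bid (6, 8): truth gives 0; bid 8 gives 5 > 0. Violating.
Others bid (6, 14): truth gives -13; bid 14 gives -1 > -13. Violating.
Others bid (8, 14): truth gives -13; bid 14 gives -1 > -13. Violating.
Others bid (6, 13): truth gives 0; no alternative beats it.
Others bid (8, 6): truth gives 0; no alternative beats it.
(Checking all 16 profiles: 12 have a profitable deviation, 4 do not.)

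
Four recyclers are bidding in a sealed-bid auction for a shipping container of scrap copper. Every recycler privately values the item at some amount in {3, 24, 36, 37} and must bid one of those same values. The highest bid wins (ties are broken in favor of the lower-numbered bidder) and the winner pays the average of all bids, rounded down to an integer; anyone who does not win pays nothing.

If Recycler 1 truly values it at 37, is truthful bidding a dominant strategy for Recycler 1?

Consider the case where Recycler 2 bids 3, Recycler 3 bids 3 and Recycler 4 bids 3.
Truthful bid 37: wins, pays 11, utility 37 - 11 = 26.
Bid 3 instead: wins, pays 3, utility 37 - 3 = 34.
Since 34 > 26, bidding 3 is strictly better here, so truthful bidding is not dominant.

No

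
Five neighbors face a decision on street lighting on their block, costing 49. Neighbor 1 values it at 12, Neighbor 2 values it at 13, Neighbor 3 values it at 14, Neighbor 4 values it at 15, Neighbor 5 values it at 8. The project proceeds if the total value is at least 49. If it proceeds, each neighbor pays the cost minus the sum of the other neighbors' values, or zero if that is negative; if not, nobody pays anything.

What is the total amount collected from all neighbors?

3

Total value 62 ≥ cost 49, so it is built.
Neighbor 1: others sum to 50; max(0, 49 - 50) = 0.
Neighbor 2: others sum to 49; max(0, 49 - 49) = 0.
Neighbor 3: others sum to 48; max(0, 49 - 48) = 1.
Neighbor 4: others sum to 47; max(0, 49 - 47) = 2.
Neighbor 5: others sum to 54; max(0, 49 - 54) = 0.
Total collected = 0 + 0 + 1 + 2 + 0 = 3.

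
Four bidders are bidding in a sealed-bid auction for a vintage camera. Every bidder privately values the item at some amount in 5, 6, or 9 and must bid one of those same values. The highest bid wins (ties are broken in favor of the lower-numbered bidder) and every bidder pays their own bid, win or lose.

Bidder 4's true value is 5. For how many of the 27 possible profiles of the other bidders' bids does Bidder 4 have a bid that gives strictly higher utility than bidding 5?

Others bid (5, 5, 5): truth gives -5; bid 6 gives -1 > -5. Violating.
Others bid (5, 5, 6): truth gives -5; bid 9 gives -4 > -5. Violating.
Others bid (5, 6, 5): truth gives -5; bid 9 gives -4 > -5. Violating.
Others bid (5, 6, 6): truth gives -5; bid 9 gives -4 > -5. Violating.
Others bid (5, 5, 9): truth gives -5; no alternative beats it.
Others bid (5, 6, 9): truth gives -5; no alternative beats it.
(Checking all 27 profiles: 8 have a profitable deviation, 19 do not.)

8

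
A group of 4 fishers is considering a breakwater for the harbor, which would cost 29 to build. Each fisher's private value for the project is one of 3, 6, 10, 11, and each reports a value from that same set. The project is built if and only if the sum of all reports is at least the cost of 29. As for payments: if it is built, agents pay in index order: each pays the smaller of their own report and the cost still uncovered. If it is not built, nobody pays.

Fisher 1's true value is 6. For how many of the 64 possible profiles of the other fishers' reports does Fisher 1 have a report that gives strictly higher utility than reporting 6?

Others report (6, 10, 10): truth gives 0; report 3 gives 3 > 0. Violating.
Others report (6, 10, 11): truth gives 0; report 3 gives 3 > 0. Violating.
Others report (6, 11, 10): truth gives 0; report 3 gives 3 > 0. Violating.
Others report (6, 11, 11): truth gives 0; report 3 gives 3 > 0. Violating.
Others report (3, 3, 3): truth gives 0; no alternative beats it.
Others report (3, 3, 6): truth gives 0; no alternative beats it.
(Checking all 64 profiles: 20 have a profitable deviation, 44 do not.)

20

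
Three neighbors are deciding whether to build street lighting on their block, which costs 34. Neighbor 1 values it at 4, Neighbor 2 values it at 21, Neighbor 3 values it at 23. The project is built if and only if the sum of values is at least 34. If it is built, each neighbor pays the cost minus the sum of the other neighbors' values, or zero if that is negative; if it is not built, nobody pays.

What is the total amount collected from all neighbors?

16

Total value 48 ≥ cost 34, so it is built.
Neighbor 1: others sum to 44; max(0, 34 - 44) = 0.
Neighbor 2: others sum to 27; max(0, 34 - 27) = 7.
Neighbor 3: others sum to 25; max(0, 34 - 25) = 9.
Total collected = 0 + 7 + 9 = 16.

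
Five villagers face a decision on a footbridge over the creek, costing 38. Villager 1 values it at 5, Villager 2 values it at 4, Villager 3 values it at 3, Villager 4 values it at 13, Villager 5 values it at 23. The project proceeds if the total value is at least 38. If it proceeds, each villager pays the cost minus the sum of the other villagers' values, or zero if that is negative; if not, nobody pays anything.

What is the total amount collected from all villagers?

Total value 48 ≥ cost 38, so it is built.
Villager 1: others sum to 43; max(0, 38 - 43) = 0.
Villager 2: others sum to 44; max(0, 38 - 44) = 0.
Villager 3: others sum to 45; max(0, 38 - 45) = 0.
Villager 4: others sum to 35; max(0, 38 - 35) = 3.
Villager 5: others sum to 25; max(0, 38 - 25) = 13.
Total collected = 0 + 0 + 0 + 3 + 13 = 16.

16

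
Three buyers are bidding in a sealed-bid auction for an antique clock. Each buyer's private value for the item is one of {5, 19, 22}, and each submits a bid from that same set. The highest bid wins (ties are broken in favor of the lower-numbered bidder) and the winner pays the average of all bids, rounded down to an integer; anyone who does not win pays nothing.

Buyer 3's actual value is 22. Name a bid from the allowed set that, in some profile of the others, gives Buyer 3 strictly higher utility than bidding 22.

19

Suppose Buyer 1 bids 5 and Buyer 2 bids 5.
Bid 22: wins, pays 10, utility 22 - 10 = 12.
Bid 19: wins, pays 9, utility 22 - 9 = 13.
So bidding 19 beats truth here (13 > 12).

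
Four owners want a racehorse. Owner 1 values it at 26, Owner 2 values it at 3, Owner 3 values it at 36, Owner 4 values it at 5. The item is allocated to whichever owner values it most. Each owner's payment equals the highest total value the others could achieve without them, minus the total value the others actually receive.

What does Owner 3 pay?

26

Owner 3 has the highest value and receives the item.
Without Owner 3, the item would go to the next-highest value, 26, so the others could achieve 26.
With Owner 3 present and winning, the others receive nothing, so their total is 0.
Payment = 26 - 0 = 26.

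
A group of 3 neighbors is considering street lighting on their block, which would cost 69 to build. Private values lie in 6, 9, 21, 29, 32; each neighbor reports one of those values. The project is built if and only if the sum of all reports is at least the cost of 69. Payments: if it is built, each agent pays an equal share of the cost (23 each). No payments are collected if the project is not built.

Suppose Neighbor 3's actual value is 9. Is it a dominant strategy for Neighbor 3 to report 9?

Consider the case where Neighbor 1 reports 29 and Neighbor 2 reports 32.
Truthful report 9: project built, pays 23, utility 9 - 23 = -14.
Report 6 instead: project not built, utility 0.
Since 0 > -14, reporting 6 is strictly better here, so truthful reporting is not dominant.

No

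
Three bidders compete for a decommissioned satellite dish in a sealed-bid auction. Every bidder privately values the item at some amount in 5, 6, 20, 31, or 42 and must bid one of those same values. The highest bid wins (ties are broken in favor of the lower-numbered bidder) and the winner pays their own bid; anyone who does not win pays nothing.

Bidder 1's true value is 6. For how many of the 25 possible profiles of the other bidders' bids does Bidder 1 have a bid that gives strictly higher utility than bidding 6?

Others bid (5, 5): truth gives 0; bid 5 gives 1 > 0. Violating.
Others bid (5, 6): truth gives 0; no alternative beats it.
Others bid (5, 20): truth gives 0; no alternative beats it.
(Checking all 25 profiles: 1 has a profitable deviation, 24 do not.)

1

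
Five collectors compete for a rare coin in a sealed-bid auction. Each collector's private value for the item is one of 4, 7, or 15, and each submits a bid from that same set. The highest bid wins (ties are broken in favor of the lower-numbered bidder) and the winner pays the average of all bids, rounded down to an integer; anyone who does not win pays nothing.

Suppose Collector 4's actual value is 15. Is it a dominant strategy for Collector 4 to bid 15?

Consider the case where Collector 1 bids 4, Collector 2 bids 4, Collector 3 bids 4 and Collector 5 bids 4.
Truthful bid 15: wins, pays 6, utility 15 - 6 = 9.
Bid 7 instead: wins, pays 4, utility 15 - 4 = 11.
Since 11 > 9, bidding 7 is strictly better here, so truthful bidding is not dominant.

No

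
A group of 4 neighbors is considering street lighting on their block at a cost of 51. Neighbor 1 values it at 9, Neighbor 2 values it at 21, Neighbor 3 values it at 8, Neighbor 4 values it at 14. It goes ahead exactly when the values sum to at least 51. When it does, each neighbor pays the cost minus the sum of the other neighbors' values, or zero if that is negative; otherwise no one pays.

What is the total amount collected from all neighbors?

48

Total value 52 ≥ cost 51, so it is built.
Neighbor 1: others sum to 43; max(0, 51 - 43) = 8.
Neighbor 2: others sum to 31; max(0, 51 - 31) = 20.
Neighbor 3: others sum to 44; max(0, 51 - 44) = 7.
Neighbor 4: others sum to 38; max(0, 51 - 38) = 13.
Total collected = 8 + 20 + 7 + 13 = 48.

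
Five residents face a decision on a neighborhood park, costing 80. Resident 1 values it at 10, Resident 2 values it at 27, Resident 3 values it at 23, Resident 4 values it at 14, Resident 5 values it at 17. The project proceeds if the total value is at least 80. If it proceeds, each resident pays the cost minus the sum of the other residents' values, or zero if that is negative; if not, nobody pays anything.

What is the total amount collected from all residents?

Total value 91 ≥ cost 80, so it is built.
Resident 1: others sum to 81; max(0, 80 - 81) = 0.
Resident 2: others sum to 64; max(0, 80 - 64) = 16.
Resident 3: others sum to 68; max(0, 80 - 68) = 12.
Resident 4: others sum to 77; max(0, 80 - 77) = 3.
Resident 5: others sum to 74; max(0, 80 - 74) = 6.
Total collected = 0 + 16 + 12 + 3 + 6 = 37.

37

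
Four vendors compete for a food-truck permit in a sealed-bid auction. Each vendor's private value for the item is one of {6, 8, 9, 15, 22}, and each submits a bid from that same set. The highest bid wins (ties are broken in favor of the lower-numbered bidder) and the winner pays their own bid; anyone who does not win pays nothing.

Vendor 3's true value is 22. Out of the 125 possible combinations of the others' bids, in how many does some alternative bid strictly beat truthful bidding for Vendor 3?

36

Others bid (6, 6, 6): truth gives 0; bid 8 gives 14 > 0. Violating.
Others bid (6, 6, 8): truth gives 0; bid 8 gives 14 > 0. Violating.
Others bid (6, 6, 9): truth gives 0; bid 9 gives 13 > 0. Violating.
Others bid (6, 6, 15): truth gives 0; bid 15 gives 7 > 0. Violating.
Others bid (6, 6, 22): truth gives 0; no alternative beats it.
Others bid (6, 8, 22): truth gives 0; no alternative beats it.
(Checking all 125 profiles: 36 have a profitable deviation, 89 do not.)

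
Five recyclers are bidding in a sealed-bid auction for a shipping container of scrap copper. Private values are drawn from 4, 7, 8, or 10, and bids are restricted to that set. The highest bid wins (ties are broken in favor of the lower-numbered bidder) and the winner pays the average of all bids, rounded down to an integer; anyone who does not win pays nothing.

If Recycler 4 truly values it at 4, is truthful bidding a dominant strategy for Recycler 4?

Check each profile of the others' bids and compare truth against every alternative bid.
Others bid (4, 4, 4, 7): truth gives 0, best alternative gives -1.
Others bid (4, 4, 4, 4): truth gives 0, best alternative gives 0.
Others bid (4, 4, 4, 8): truth gives 0, best alternative gives 0.
Others bid (4, 4, 4, 10): truth gives 0, best alternative gives 0.
Others bid (4, 4, 7, 4): truth gives 0, best alternative gives 0.
Others bid (4, 4, 7, 7): truth gives 0, best alternative gives 0.
(Remaining 250 profiles checked similarly; truth is weakly best in each.)
In every case the truthful bid is at least as good as any alternative, so it is a dominant strategy.

Yes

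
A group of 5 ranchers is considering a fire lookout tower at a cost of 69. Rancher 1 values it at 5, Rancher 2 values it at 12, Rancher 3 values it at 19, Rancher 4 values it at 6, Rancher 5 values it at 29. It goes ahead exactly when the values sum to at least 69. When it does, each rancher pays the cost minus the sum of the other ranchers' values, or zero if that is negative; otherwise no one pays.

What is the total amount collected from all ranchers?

Total value 71 ≥ cost 69, so it is built.
Rancher 1: others sum to 66; max(0, 69 - 66) = 3.
Rancher 2: others sum to 59; max(0, 69 - 59) = 10.
Rancher 3: others sum to 52; max(0, 69 - 52) = 17.
Rancher 4: others sum to 65; max(0, 69 - 65) = 4.
Rancher 5: others sum to 42; max(0, 69 - 42) = 27.
Total collected = 3 + 10 + 17 + 4 + 27 = 61.

61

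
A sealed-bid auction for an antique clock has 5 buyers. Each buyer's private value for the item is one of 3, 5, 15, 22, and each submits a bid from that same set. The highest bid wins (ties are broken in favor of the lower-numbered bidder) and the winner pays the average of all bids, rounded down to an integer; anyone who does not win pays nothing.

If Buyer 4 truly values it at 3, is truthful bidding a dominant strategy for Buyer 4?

Yes

Check each profile of the others' bids and compare truth against every alternative bid.
Others bid (3, 3, 3, 3): truth gives 0, best alternative gives 0.
Others bid (3, 3, 3, 5): truth gives 0, best alternative gives 0.
Others bid (3, 3, 3, 15): truth gives 0, best alternative gives 0.
Others bid (3, 3, 3, 22): truth gives 0, best alternative gives 0.
Others bid (3, 3, 5, 3): truth gives 0, best alternative gives 0.
Others bid (3, 3, 5, 5): truth gives 0, best alternative gives 0.
(Remaining 250 profiles checked similarly; truth is weakly best in each.)
In every case the truthful bid is at least as good as any alternative, so it is a dominant strategy.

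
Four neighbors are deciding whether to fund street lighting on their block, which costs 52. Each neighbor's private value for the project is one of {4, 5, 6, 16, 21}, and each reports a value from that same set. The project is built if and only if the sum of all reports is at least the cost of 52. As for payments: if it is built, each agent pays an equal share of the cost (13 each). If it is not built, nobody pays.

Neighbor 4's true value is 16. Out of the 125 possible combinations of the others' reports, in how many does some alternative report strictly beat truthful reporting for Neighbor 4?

18

Others report (4, 6, 21): truth gives 0; report 21 gives 3 > 0. Violating.
Others report (4, 21, 6): truth gives 0; report 21 gives 3 > 0. Violating.
Others report (5, 5, 21): truth gives 0; report 21 gives 3 > 0. Violating.
Others report (5, 6, 21): truth gives 0; report 21 gives 3 > 0. Violating.
Others report (4, 4, 4): truth gives 0; no alternative beats it.
Others report (4, 4, 5): truth gives 0; no alternative beats it.
(Checking all 125 profiles: 18 have a profitable deviation, 107 do not.)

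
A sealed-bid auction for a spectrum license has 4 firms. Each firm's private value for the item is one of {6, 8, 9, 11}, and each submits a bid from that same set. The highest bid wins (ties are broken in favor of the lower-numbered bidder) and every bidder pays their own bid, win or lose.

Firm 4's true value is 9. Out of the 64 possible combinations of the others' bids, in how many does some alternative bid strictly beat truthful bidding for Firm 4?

Others bid (6, 6, 6): truth gives 0; bid 8 gives 1 > 0. Violating.
Others bid (6, 6, 9): truth gives -9; bid 11 gives -2 > -9. Violating.
Others bid (6, 6, 11): truth gives -9; bid 6 gives -6 > -9. Violating.
Others bid (6, 8, 9): truth gives -9; bid 11 gives -2 > -9. Violating.
Others bid (6, 6, 8): truth gives 0; no alternative beats it.
Others bid (6, 8, 6): truth gives 0; no alternative beats it.
(Checking all 64 profiles: 57 have a profitable deviation, 7 do not.)

57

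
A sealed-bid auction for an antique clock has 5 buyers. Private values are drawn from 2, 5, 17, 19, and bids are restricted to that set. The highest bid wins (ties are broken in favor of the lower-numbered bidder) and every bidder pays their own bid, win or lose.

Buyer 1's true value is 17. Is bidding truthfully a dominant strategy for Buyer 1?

Consider the case where Buyer 2 bids 2, Buyer 3 bids 2, Buyer 4 bids 2 and Buyer 5 bids 2.
Truthful bid 17: wins, pays 17, utility 17 - 17 = 0.
Bid 2 instead: wins, pays 2, utility 17 - 2 = 15.
Since 15 > 0, bidding 2 is strictly better here, so truthful bidding is not dominant.

No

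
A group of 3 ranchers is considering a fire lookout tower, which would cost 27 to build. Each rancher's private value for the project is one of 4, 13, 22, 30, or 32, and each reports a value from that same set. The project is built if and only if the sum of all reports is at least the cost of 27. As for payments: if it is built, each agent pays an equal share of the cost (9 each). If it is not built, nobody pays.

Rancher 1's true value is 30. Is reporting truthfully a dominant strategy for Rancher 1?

Yes

Check each profile of the others' reports and compare truth against every alternative report.
Others report (4, 4): truth gives 21, best alternative gives 21.
Others report (4, 13): truth gives 21, best alternative gives 21.
Others report (4, 22): truth gives 21, best alternative gives 21.
Others report (4, 30): truth gives 21, best alternative gives 21.
Others report (4, 32): truth gives 21, best alternative gives 21.
Others report (13, 4): truth gives 21, best alternative gives 21.
(Remaining 19 profiles checked similarly; truth is weakly best in each.)
In every case the truthful report is at least as good as any alternative, so it is a dominant strategy.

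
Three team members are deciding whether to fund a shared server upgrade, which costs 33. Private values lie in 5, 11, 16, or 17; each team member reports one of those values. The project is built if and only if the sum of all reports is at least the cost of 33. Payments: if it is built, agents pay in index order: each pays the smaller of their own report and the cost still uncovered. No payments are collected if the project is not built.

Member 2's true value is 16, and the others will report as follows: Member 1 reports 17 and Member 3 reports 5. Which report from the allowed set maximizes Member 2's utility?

11

Report 5: project not built, utility 0.
Report 11: project built, pays 11, utility 16 - 11 = 5.
Report 16: project built, pays 16, utility 16 - 16 = 0.
Report 17: project built, pays 16, utility 16 - 16 = 0.
The best choice is 11 with utility 5.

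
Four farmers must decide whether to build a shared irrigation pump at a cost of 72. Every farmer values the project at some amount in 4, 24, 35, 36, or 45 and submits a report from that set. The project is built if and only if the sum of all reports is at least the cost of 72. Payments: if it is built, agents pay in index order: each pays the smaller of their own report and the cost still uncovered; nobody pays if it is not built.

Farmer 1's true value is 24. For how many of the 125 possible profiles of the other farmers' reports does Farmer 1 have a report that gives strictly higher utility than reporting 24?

Others report (4, 24, 45): truth gives 0; report 4 gives 20 > 0. Violating.
Others report (4, 35, 35): truth gives 0; report 4 gives 20 > 0. Violating.
Others report (4, 35, 36): truth gives 0; report 4 gives 20 > 0. Violating.
Others report (4, 35, 45): truth gives 0; report 4 gives 20 > 0. Violating.
Others report (4, 4, 4): truth gives 0; no alternative beats it.
Others report (4, 4, 24): truth gives 0; no alternative beats it.
(Checking all 125 profiles: 97 have a profitable deviation, 28 do not.)

97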